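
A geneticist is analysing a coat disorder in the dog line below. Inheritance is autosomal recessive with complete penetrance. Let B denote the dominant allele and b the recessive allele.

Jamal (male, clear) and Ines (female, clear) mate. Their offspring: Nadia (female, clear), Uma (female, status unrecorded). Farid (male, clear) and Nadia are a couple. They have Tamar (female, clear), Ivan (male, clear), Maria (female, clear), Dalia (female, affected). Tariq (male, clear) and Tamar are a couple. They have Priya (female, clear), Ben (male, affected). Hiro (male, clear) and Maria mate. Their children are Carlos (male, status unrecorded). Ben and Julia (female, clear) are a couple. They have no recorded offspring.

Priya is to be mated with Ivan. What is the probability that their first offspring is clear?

8/9

Tariq is clear so carries B and passed b to Ben (bb), so Tariq is Bb.
Tamar is clear so carries B and passed b to Ben (bb), so Tamar is Bb.
Priya is a clear offspring of Tariq (Bb) × Tamar (Bb), whose cross gives 1/4 BB : 1/2 Bb : 1/4 bb; conditioning on being clear, Priya is BB with probability 1/3, Bb with probability 2/3.
Farid is clear so carries B and passed b to Dalia (bb), so Farid is Bb.
Nadia is clear so carries B and passed b to Dalia (bb), so Nadia is Bb.
Ivan is a clear offspring of Farid (Bb) × Nadia (Bb), whose cross gives 1/4 BB : 1/2 Bb : 1/4 bb; conditioning on being clear, Ivan is BB with probability 1/3, Bb with probability 2/3.
Summing over parental genotype combinations, P(offspring is clear) = 1/9·1 + 2/9·1 + 2/9·1 + 4/9·3/4 = 8/9.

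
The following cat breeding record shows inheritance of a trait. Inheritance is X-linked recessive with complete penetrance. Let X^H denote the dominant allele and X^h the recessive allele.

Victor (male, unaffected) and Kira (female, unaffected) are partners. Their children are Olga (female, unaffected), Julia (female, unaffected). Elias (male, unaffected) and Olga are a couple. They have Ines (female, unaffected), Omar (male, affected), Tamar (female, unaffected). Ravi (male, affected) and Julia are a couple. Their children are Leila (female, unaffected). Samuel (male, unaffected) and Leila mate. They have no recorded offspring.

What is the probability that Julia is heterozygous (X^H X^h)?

1/3

Victor is unaffected, so Victor is X^H Y.
Kira is unaffected so carries H and passed h to Olga (X^H X^h, whose H came from Victor), so Kira is X^H X^h.
Their cross gives offspring ratios 1/2 X^H X^H : 1/2 X^H X^h. Conditioning on Julia being unaffected, P(X^H X^h) = 1/2 / 1 = 1/2 before taking Julia's own offspring into account.
Ravi is affected, so Ravi is X^h Y.
Now use Julia's offspring. Probability of each recorded status — unaffected daughter Leila: 1/2 if Julia is X^H X^h, 1 if X^H X^H.
Bayes: P(X^H X^h) = 1/2·1/2 / (1/2·1/2 + 1/2·1) = 1/3.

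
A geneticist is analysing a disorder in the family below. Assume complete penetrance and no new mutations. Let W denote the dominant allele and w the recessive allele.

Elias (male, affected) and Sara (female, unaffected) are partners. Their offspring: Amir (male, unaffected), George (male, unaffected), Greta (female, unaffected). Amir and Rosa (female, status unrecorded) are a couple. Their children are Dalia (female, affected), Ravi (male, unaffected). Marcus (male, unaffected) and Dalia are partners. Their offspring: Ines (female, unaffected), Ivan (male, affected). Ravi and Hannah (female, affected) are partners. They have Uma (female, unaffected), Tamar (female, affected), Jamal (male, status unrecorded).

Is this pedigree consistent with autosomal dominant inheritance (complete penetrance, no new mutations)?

A consistent assignment under autosomal dominant exists: Elias Ww, Sara ww, Amir ww, George ww, Greta ww, Rosa Ww, Dalia Ww, Ravi ww, Marcus ww, Hannah Ww, Ines ww, Ivan Ww, Uma ww, Tamar Ww, Jamal Ww.
In this assignment every recorded phenotype matches its genotype and every non-founder's genotype is obtainable from its parents' genotypes, so the pedigree is consistent.

Yes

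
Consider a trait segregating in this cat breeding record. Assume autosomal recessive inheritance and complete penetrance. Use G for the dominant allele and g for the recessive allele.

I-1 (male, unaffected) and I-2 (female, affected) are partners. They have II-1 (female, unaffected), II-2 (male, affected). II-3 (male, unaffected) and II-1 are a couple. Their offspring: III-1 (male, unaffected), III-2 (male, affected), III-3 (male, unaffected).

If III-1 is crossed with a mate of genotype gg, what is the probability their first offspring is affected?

II-3 is unaffected so carries G and passed g to III-2 (gg), so II-3 is Gg.
II-1 is unaffected so carries G and received g from I-2 (gg), so II-1 is Gg.
III-1 is an unaffected offspring of II-3 (Gg) × II-1 (Gg), whose cross gives 1/4 GG : 1/2 Gg : 1/4 gg; conditioning on being unaffected, III-1 is GG with probability 1/3, Gg with probability 2/3.
Summing over parental genotype combinations, P(offspring is affected) = 2/3·1/2 = 1/3.

1/3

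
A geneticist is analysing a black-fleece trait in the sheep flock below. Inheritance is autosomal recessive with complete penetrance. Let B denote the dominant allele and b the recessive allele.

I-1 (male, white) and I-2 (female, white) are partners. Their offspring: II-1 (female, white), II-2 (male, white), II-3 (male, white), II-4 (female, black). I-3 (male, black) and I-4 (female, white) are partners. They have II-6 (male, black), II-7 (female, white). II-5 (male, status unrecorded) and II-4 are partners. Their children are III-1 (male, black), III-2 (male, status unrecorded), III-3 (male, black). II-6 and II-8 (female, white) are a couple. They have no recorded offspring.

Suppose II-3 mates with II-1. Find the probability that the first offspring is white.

I-1 is white so carries B and passed b to II-4 (bb), so I-1 is Bb.
I-2 is white so carries B and passed b to II-4 (bb), so I-2 is Bb.
II-3 is a white offspring of I-1 (Bb) × I-2 (Bb), whose cross gives 1/4 BB : 1/2 Bb : 1/4 bb; conditioning on being white, II-3 is BB with probability 1/3, Bb with probability 2/3.
II-1 is a white offspring of I-1 (Bb) × I-2 (Bb), whose cross gives 1/4 BB : 1/2 Bb : 1/4 bb; conditioning on being white, II-1 is BB with probability 1/3, Bb with probability 2/3.
Summing over parental genotype combinations, P(offspring is white) = 1/9·1 + 2/9·1 + 2/9·1 + 4/9·3/4 = 8/9.

8/9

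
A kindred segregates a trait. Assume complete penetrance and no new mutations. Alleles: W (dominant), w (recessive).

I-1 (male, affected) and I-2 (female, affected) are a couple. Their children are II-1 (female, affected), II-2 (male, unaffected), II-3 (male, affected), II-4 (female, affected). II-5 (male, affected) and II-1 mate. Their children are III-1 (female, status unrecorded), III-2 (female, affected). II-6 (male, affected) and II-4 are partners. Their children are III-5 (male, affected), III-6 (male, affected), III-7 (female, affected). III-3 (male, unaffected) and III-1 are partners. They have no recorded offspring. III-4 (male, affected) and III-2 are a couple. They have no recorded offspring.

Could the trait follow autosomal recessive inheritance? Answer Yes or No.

Under autosomal recessive, II-2 (unaffected, male) cannot arise from I-1 (affected) × I-2 (affected).

No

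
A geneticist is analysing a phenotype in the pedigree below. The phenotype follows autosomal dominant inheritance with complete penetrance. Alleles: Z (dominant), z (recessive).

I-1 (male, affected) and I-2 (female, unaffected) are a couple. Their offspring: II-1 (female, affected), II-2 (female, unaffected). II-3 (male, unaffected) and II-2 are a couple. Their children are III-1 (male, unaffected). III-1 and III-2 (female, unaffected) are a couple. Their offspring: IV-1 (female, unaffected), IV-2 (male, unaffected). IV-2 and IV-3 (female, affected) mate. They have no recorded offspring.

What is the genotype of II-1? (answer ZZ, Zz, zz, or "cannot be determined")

From phenotype alone, II-1 is ZZ or Zz.
II-1 is affected so carries Z and received z from I-2 (zz), so II-1 is Zz.

Zz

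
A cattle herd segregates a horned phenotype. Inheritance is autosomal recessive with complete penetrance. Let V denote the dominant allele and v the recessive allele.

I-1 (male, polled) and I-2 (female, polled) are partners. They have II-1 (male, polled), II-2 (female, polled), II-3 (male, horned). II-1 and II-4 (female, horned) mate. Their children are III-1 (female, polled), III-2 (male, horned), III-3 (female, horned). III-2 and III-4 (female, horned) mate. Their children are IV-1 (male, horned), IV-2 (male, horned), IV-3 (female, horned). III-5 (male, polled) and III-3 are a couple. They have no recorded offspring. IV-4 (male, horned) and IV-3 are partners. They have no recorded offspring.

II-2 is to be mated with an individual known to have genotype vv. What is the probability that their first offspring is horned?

1/3

I-1 is polled so carries V and passed v to II-3 (vv), so I-1 is Vv.
I-2 is polled so carries V and passed v to II-3 (vv), so I-2 is Vv.
II-2 is a polled offspring of I-1 (Vv) × I-2 (Vv), whose cross gives 1/4 VV : 1/2 Vv : 1/4 vv; conditioning on being polled, II-2 is VV with probability 1/3, Vv with probability 2/3.
Summing over parental genotype combinations, P(offspring is horned) = 2/3·1/2 = 1/3.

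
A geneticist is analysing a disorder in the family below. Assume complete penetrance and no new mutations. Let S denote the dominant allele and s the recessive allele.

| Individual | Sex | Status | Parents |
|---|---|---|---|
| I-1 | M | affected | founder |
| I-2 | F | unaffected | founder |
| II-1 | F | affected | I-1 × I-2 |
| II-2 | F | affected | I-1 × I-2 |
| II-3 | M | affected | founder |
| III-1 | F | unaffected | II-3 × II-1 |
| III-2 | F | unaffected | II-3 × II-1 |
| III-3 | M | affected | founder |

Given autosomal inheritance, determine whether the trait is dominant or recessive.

II-3 and II-1 are both affected yet have an unaffected child III-1. Under a recessive model two affected parents are homozygous and every child would be affected, so the trait cannot be recessive.

dominant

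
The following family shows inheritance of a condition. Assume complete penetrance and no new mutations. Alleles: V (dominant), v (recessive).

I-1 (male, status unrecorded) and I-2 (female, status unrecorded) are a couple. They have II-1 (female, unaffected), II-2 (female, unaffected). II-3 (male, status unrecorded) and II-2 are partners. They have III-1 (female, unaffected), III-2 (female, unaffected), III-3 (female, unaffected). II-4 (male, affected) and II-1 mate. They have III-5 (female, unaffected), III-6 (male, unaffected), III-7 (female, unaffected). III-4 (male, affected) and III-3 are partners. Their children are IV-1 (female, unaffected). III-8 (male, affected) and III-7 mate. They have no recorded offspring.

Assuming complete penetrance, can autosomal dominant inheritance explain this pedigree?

Yes

A consistent assignment under autosomal dominant exists: I-1 Vv, I-2 Vv, II-1 vv, II-2 vv, II-3 Vv, II-4 Vv, III-1 vv, III-2 vv, III-3 vv, III-4 Vv, III-5 vv, III-6 vv, III-7 vv, III-8 VV, IV-1 vv.
In this assignment every recorded phenotype matches its genotype and every non-founder's genotype is obtainable from its parents' genotypes, so the pedigree is consistent.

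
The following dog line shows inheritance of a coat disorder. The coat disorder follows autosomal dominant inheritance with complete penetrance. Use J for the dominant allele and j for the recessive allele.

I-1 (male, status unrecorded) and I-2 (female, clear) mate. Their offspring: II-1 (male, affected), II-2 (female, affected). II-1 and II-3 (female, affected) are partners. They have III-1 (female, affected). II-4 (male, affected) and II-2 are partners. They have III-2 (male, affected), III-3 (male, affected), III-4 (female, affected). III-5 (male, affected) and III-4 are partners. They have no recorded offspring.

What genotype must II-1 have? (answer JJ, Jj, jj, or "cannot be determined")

Jj

From phenotype alone, II-1 is JJ or Jj.
II-1 is affected so carries J and received j from I-2 (jj), so II-1 is Jj.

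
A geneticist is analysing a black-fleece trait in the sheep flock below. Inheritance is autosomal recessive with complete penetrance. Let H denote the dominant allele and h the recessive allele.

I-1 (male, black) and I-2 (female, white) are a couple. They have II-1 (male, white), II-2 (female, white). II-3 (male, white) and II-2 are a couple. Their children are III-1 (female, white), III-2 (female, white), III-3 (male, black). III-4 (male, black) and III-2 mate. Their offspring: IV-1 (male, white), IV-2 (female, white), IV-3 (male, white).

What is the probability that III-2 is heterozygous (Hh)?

II-3 is white so carries H and passed h to III-3 (hh), so II-3 is Hh.
II-2 is white so carries H and received h from I-1 (hh), so II-2 is Hh.
Their cross gives offspring ratios 1/4 HH : 1/2 Hh : 1/4 hh. Conditioning on III-2 being white, P(Hh) = 1/2 / 3/4 = 2/3 before taking III-2's own offspring into account.
III-4 is black, so III-4 is hh.
Now use III-2's offspring. Probability of each recorded status — white son IV-1: 1/2 if III-2 is Hh, 1 if HH; white daughter IV-2: 1/2 if III-2 is Hh, 1 if HH; white son IV-3: 1/2 if III-2 is Hh, 1 if HH.
Bayes: P(Hh) = 2/3·1/8 / (2/3·1/8 + 1/3·1) = 1/5.

1/5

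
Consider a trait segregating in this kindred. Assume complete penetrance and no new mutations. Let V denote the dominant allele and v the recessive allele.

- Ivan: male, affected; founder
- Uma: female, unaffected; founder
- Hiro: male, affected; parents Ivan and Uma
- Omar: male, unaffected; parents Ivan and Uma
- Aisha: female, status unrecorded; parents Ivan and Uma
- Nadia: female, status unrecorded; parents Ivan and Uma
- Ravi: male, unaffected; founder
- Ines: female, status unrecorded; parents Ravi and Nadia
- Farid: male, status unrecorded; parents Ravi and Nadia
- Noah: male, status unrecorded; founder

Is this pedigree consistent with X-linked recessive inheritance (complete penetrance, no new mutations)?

A consistent assignment under X-linked recessive exists: Ivan X^v Y, Uma X^V X^v, Hiro X^v Y, Omar X^V Y, Aisha X^V X^v, Nadia X^V X^v, Ravi X^V Y, Ines X^V X^V, Farid X^V Y, Noah X^V Y.
In this assignment every recorded phenotype matches its genotype and every non-founder's genotype is obtainable from its parents' genotypes, so the pedigree is consistent.

Yes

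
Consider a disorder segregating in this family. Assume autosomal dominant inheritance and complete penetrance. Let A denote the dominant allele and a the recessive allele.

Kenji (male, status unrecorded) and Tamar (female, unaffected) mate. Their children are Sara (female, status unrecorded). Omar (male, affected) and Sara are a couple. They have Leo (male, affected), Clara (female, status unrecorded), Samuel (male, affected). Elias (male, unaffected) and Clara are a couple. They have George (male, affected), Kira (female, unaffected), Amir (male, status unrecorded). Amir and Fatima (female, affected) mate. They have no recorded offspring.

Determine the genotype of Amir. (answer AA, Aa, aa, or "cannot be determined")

Amir's phenotype is unrecorded, and no parent or child forces a single allele at both positions; consistent genotype assignments exist with Amir as Aa or aa.

cannot be determined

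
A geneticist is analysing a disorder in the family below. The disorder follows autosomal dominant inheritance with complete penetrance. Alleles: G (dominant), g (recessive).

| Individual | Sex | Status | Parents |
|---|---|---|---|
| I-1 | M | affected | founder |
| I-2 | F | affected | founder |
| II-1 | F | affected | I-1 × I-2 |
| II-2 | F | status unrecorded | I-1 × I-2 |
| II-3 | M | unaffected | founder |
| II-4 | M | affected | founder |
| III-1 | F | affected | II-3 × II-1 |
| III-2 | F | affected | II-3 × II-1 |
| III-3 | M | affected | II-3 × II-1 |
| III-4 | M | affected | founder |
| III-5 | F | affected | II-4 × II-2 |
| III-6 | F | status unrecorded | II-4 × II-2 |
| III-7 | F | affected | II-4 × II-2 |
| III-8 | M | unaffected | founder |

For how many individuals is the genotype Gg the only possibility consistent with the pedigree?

3

Obligate heterozygotes: III-1 is affected so carries G and received g from II-3 (gg), so III-1 is Gg; III-2 is affected so carries G and received g from II-3 (gg), so III-2 is Gg; III-3 is affected so carries G and received g from II-3 (gg), so III-3 is Gg.
Every other individual is either homozygous by phenotype or has at least one consistent homozygous assignment, so the count is 3.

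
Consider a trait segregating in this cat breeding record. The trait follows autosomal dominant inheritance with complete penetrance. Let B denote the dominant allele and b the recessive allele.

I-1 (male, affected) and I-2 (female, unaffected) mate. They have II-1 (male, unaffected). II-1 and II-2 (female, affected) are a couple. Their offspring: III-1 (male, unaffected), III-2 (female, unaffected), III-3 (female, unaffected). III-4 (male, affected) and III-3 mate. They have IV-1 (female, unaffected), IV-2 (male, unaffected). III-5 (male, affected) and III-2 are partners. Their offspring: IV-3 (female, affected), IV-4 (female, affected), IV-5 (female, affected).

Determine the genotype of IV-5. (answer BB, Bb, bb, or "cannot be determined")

From phenotype alone, IV-5 is BB or Bb.
IV-5 is affected so carries B and received b from III-2 (bb), so IV-5 is Bb.

Bb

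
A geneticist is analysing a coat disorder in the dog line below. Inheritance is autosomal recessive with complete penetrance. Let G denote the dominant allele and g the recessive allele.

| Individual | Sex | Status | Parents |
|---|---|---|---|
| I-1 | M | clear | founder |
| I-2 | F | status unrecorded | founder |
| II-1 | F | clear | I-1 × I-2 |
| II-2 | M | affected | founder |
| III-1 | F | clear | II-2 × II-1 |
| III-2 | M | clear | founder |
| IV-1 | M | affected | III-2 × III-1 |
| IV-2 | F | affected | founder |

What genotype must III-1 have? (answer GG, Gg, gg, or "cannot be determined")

Gg

From phenotype alone, III-1 is GG or Gg.
III-1 is clear so carries G and received g from II-2 (gg), so III-1 is Gg.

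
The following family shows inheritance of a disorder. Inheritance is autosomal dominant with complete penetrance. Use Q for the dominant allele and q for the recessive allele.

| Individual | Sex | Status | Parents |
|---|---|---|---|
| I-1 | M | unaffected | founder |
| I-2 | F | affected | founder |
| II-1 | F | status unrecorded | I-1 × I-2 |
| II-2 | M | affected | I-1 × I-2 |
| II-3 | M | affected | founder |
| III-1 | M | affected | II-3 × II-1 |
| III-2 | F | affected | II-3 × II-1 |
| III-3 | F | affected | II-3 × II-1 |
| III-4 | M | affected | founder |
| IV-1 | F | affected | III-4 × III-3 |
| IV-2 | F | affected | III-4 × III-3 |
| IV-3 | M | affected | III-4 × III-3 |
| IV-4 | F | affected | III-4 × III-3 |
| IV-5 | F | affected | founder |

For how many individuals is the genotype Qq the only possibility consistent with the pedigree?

Obligate heterozygotes: II-2 is affected so carries Q and received q from I-1 (qq), so II-2 is Qq.
Every other individual is either homozygous by phenotype or has at least one consistent homozygous assignment, so the count is 1.

1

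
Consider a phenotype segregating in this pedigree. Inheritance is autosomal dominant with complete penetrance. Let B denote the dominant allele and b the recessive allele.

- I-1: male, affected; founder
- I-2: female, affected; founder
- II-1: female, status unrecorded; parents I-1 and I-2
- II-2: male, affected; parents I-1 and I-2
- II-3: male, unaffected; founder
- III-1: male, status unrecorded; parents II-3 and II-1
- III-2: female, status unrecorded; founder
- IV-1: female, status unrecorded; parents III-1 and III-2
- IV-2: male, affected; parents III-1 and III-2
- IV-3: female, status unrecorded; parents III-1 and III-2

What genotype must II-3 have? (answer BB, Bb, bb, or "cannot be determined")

II-3 is unaffected, so II-3 is bb.

bb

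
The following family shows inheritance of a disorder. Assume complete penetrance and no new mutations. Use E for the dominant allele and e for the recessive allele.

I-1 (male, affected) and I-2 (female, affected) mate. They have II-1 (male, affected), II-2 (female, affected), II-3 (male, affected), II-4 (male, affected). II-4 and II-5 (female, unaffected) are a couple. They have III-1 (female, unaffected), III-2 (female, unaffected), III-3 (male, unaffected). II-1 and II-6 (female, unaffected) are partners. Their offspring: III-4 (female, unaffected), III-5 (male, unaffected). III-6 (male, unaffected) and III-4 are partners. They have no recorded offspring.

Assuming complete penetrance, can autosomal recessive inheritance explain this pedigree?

Yes

A consistent assignment under autosomal recessive exists: I-1 ee, I-2 ee, II-1 ee, II-2 ee, II-3 ee, II-4 ee, II-5 EE, II-6 EE, III-1 Ee, III-2 Ee, III-3 Ee, III-4 Ee, III-5 Ee, III-6 EE.
In this assignment every recorded phenotype matches its genotype and every non-founder's genotype is obtainable from its parents' genotypes, so the pedigree is consistent.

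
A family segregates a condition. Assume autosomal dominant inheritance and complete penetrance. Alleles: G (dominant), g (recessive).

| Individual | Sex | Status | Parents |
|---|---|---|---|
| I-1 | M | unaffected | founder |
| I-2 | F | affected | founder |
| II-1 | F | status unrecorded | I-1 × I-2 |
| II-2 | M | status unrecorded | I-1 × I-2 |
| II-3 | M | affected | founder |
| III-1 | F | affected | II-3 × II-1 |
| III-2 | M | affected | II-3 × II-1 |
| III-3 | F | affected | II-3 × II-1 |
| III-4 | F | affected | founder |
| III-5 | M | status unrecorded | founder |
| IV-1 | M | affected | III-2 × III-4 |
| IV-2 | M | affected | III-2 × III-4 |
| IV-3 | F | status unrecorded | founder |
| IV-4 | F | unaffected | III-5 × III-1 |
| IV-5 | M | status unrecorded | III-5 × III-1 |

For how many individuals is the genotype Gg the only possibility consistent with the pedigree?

Obligate heterozygotes: III-1 is affected so carries G and passed g to IV-4 (gg), so III-1 is Gg.
Every other individual is either homozygous by phenotype or has at least one consistent homozygous assignment, so the count is 1.

1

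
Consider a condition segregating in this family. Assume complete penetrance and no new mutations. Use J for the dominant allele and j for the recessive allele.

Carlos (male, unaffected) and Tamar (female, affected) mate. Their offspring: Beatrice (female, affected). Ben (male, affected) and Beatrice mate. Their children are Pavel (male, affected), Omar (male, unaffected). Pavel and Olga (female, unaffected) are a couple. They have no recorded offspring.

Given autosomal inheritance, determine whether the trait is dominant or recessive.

Ben and Beatrice are both affected yet have an unaffected child Omar. Under a recessive model two affected parents are homozygous and every child would be affected, so the trait cannot be recessive.

dominant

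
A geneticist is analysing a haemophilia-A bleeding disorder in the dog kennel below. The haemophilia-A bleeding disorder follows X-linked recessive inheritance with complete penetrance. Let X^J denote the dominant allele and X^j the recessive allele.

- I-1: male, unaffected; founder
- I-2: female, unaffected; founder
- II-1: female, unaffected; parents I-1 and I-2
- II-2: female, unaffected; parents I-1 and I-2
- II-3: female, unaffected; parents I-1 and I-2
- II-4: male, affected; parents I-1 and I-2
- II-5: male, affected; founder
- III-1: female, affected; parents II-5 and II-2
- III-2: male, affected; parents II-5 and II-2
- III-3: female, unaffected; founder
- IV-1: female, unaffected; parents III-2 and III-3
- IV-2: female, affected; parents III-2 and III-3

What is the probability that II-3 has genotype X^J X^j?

I-1 is unaffected, so I-1 is X^J Y.
I-2 is unaffected so carries J and passed j to II-2 (X^J X^j, whose J came from I-1), so I-2 is X^J X^j.
Their cross gives offspring ratios 1/2 X^J X^J : 1/2 X^J X^j. Conditioning on II-3 being unaffected, P(X^J X^j) = 1/2 / 1 = 1/2.

1/2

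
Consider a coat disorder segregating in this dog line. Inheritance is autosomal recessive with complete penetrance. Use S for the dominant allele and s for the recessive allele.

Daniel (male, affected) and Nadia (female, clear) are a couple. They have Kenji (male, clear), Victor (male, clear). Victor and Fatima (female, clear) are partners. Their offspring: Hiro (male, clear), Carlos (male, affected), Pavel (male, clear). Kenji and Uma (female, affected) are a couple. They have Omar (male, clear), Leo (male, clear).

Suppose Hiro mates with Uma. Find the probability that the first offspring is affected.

1/3

Victor is clear so carries S and received s from Daniel (ss), so Victor is Ss.
Fatima is clear so carries S and passed s to Carlos (ss), so Fatima is Ss.
Hiro is a clear offspring of Victor (Ss) × Fatima (Ss), whose cross gives 1/4 SS : 1/2 Ss : 1/4 ss; conditioning on being clear, Hiro is SS with probability 1/3, Ss with probability 2/3.
Uma is affected, so Uma is ss.
Summing over parental genotype combinations, P(offspring is affected) = 2/3·1/2 = 1/3.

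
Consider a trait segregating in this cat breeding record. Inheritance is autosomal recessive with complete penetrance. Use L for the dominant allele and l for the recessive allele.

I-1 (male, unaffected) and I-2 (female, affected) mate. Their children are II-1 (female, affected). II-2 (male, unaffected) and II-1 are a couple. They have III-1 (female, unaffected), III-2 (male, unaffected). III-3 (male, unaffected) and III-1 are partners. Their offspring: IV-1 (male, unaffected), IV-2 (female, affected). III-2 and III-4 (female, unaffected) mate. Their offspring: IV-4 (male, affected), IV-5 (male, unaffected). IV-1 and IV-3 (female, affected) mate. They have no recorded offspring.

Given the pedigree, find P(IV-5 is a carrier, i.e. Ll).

III-2 is unaffected so carries L and received l from II-1 (ll), so III-2 is Ll.
III-4 is unaffected so carries L and passed l to IV-4 (ll), so III-4 is Ll.
Their cross gives offspring ratios 1/4 LL : 1/2 Ll : 1/4 ll. Conditioning on IV-5 being unaffected, P(Ll) = 1/2 / 3/4 = 2/3.

2/3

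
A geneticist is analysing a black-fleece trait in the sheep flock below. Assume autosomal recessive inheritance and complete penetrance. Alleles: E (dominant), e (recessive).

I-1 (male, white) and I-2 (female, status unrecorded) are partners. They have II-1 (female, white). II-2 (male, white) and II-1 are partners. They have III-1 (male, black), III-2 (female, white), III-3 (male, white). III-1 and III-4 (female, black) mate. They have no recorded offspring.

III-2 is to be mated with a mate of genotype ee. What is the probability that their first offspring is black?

II-2 is white so carries E and passed e to III-1 (ee), so II-2 is Ee.
II-1 is white so carries E and passed e to III-1 (ee), so II-1 is Ee.
III-2 is a white offspring of II-2 (Ee) × II-1 (Ee), whose cross gives 1/4 EE : 1/2 Ee : 1/4 ee; conditioning on being white, III-2 is EE with probability 1/3, Ee with probability 2/3.
Summing over parental genotype combinations, P(offspring is black) = 2/3·1/2 = 1/3.

1/3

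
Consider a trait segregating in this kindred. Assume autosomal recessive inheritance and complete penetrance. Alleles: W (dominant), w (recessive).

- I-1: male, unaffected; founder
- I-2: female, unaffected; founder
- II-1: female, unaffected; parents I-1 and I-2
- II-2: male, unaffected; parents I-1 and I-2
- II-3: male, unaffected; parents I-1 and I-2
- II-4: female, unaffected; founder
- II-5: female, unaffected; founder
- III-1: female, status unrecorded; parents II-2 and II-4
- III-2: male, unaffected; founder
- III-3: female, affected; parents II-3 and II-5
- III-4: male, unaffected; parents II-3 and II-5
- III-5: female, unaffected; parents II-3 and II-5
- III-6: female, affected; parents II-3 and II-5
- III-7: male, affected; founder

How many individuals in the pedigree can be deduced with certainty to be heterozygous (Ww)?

Obligate heterozygotes: II-3 is unaffected so carries W and passed w to III-3 (ww), so II-3 is Ww; II-5 is unaffected so carries W and passed w to III-3 (ww), so II-5 is Ww.
Every other individual is either homozygous by phenotype or has at least one consistent homozygous assignment, so the count is 2.

2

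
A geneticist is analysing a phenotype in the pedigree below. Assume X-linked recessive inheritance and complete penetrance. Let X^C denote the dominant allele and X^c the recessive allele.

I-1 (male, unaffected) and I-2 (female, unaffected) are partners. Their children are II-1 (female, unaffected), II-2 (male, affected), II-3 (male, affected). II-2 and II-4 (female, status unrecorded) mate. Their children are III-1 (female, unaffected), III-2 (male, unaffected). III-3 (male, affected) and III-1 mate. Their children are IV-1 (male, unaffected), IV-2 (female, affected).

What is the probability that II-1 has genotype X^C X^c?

I-1 is unaffected, so I-1 is X^C Y.
I-2 is unaffected so carries C and passed c to II-2 (X^c Y), so I-2 is X^C X^c.
Their cross gives offspring ratios 1/2 X^C X^C : 1/2 X^C X^c. Conditioning on II-1 being unaffected, P(X^C X^c) = 1/2 / 1 = 1/2.

1/2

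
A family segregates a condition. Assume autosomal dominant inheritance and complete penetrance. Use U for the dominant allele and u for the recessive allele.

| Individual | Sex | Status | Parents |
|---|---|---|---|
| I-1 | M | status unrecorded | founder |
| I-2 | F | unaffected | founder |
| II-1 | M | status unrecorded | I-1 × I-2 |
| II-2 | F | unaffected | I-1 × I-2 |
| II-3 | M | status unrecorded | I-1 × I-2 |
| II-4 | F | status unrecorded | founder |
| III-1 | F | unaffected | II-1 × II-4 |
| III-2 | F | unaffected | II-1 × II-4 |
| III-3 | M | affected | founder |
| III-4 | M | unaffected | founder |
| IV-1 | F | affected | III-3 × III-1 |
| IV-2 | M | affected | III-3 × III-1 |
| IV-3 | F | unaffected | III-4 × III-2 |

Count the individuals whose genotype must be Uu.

2

Obligate heterozygotes: IV-1 is affected so carries U and received u from III-1 (uu), so IV-1 is Uu; IV-2 is affected so carries U and received u from III-1 (uu), so IV-2 is Uu.
Every other individual is either homozygous by phenotype or has at least one consistent homozygous assignment, so the count is 2.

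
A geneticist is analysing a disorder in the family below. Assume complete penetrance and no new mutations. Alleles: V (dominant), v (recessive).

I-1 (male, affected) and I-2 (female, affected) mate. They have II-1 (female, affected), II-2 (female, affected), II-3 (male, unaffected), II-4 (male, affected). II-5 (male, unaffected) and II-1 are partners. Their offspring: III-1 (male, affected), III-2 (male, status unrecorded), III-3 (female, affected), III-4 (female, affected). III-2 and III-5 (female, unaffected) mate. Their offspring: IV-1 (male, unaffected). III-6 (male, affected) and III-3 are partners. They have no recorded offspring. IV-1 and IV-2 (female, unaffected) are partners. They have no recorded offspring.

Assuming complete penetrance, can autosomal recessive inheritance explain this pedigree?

Under autosomal recessive, II-3 (unaffected, male) cannot arise from I-1 (affected) × I-2 (affected).

No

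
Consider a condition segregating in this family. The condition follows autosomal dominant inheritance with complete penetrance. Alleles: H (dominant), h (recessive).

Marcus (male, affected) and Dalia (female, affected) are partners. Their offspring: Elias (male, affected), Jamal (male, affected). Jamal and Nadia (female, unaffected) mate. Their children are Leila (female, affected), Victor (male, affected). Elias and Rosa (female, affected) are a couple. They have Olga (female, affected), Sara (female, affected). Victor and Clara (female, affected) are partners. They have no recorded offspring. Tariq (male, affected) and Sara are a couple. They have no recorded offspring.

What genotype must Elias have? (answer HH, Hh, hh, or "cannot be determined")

cannot be determined

Elias's phenotype allows HH or Hh, and no parent or child forces a single allele at both positions; consistent genotype assignments exist with Elias as HH or Hh.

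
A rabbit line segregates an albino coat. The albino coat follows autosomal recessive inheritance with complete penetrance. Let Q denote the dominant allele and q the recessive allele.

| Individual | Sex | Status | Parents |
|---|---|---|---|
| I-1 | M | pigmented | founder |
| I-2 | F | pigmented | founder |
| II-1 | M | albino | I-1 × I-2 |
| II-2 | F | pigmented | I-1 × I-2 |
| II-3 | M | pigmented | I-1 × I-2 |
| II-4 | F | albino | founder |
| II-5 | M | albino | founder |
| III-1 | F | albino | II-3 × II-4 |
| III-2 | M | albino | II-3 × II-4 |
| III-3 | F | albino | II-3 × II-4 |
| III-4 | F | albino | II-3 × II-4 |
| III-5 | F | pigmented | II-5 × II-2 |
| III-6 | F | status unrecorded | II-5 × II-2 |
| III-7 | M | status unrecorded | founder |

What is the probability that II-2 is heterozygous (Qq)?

1/2

I-1 is pigmented so carries Q and passed q to II-1 (qq), so I-1 is Qq.
I-2 is pigmented so carries Q and passed q to II-1 (qq), so I-2 is Qq.
Their cross gives offspring ratios 1/4 QQ : 1/2 Qq : 1/4 qq. Conditioning on II-2 being pigmented, P(Qq) = 1/2 / 3/4 = 2/3 before taking II-2's own offspring into account.
II-5 is albino, so II-5 is qq.
Now use II-2's offspring. Probability of each recorded status — pigmented daughter III-5: 1/2 if II-2 is Qq, 1 if QQ. (III-6: equally likely either way, so uninformative.)
Bayes: P(Qq) = 2/3·1/2 / (2/3·1/2 + 1/3·1) = 1/2.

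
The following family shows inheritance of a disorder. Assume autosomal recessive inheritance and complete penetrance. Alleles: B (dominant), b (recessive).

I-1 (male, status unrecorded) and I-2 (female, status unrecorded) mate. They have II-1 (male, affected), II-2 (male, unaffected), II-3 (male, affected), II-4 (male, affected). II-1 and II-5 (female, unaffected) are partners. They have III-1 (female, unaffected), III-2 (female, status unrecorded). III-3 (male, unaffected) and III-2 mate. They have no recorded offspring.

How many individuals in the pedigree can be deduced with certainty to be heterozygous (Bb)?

1

Obligate heterozygotes: III-1 is unaffected so carries B and received b from II-1 (bb), so III-1 is Bb.
Every other individual is either homozygous by phenotype or has at least one consistent homozygous assignment, so the count is 1.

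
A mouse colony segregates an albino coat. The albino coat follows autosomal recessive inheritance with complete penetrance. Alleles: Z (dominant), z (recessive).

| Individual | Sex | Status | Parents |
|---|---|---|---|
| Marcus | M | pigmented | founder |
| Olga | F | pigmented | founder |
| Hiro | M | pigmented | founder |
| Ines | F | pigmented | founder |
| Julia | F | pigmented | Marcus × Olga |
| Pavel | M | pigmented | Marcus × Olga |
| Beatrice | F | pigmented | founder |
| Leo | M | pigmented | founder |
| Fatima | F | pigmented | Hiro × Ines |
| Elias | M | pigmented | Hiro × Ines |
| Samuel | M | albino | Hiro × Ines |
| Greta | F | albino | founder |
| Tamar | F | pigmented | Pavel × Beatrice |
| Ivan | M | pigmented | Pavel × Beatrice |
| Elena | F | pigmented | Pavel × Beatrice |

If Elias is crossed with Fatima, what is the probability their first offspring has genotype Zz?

Hiro is pigmented so carries Z and passed z to Samuel (zz), so Hiro is Zz.
Ines is pigmented so carries Z and passed z to Samuel (zz), so Ines is Zz.
Elias is a pigmented offspring of Hiro (Zz) × Ines (Zz), whose cross gives 1/4 ZZ : 1/2 Zz : 1/4 zz; conditioning on being pigmented, Elias is ZZ with probability 1/3, Zz with probability 2/3.
Fatima is a pigmented offspring of Hiro (Zz) × Ines (Zz), whose cross gives 1/4 ZZ : 1/2 Zz : 1/4 zz; conditioning on being pigmented, Fatima is ZZ with probability 1/3, Zz with probability 2/3.
Summing over parental genotype combinations, P(offspring has genotype Zz) = 2/9·1/2 + 2/9·1/2 + 4/9·1/2 = 4/9.

4/9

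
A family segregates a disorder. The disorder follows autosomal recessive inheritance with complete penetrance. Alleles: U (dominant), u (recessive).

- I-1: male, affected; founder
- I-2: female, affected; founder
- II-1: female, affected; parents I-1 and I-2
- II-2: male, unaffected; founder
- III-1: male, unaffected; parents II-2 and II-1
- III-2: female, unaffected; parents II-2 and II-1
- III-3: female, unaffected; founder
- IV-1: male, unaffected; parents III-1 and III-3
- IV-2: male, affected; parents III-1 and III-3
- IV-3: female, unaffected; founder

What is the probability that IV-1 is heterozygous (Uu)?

2/3

III-1 is unaffected so carries U and received u from II-1 (uu), so III-1 is Uu.
III-3 is unaffected so carries U and passed u to IV-2 (uu), so III-3 is Uu.
Their cross gives offspring ratios 1/4 UU : 1/2 Uu : 1/4 uu. Conditioning on IV-1 being unaffected, P(Uu) = 1/2 / 3/4 = 2/3.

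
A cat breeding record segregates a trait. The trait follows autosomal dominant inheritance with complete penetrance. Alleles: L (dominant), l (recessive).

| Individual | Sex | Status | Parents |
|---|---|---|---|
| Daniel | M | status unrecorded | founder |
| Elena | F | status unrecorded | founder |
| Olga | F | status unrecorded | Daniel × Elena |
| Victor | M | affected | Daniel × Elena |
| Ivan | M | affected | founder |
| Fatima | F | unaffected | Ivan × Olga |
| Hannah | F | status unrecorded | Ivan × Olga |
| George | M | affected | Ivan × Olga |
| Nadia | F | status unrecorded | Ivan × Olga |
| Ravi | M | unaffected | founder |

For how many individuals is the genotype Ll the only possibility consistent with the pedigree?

Obligate heterozygotes: Ivan is affected so carries L and passed l to Fatima (ll), so Ivan is Ll.
Every other individual is either homozygous by phenotype or has at least one consistent homozygous assignment, so the count is 1.

1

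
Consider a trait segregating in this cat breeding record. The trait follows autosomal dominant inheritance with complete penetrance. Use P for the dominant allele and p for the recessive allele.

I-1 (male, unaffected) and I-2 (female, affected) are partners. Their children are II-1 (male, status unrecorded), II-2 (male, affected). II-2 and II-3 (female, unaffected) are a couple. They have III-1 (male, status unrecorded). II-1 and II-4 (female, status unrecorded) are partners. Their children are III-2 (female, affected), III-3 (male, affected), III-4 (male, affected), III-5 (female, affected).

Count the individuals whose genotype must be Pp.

1

Obligate heterozygotes: II-2 is affected so carries P and received p from I-1 (pp), so II-2 is Pp.
Every other individual is either homozygous by phenotype or has at least one consistent homozygous assignment, so the count is 1.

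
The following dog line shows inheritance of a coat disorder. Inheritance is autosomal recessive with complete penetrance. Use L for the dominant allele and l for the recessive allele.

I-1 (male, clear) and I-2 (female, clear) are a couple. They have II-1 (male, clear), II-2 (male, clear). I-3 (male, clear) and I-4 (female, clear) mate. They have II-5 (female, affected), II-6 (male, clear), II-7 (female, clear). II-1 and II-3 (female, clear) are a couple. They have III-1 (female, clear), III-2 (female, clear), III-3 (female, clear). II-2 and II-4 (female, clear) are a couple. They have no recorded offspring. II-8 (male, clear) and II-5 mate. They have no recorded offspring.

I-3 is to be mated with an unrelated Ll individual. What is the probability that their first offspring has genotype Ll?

1/2

I-3 is clear so carries L and passed l to II-5 (ll), so I-3 is Ll.
The cross gives 1/4 LL : 1/2 Ll : 1/4 ll, so P(offspring has genotype Ll) = 1/2.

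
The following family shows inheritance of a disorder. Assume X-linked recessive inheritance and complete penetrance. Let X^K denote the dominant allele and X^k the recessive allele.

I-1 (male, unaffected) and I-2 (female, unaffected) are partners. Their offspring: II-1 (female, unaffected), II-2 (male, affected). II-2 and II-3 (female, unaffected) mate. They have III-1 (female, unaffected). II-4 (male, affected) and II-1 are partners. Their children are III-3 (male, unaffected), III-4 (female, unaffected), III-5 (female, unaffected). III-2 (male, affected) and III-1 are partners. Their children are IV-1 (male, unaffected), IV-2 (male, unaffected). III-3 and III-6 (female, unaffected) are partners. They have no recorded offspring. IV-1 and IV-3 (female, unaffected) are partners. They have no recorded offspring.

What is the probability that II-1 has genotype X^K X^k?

I-1 is unaffected, so I-1 is X^K Y.
I-2 is unaffected so carries K and passed k to II-2 (X^k Y), so I-2 is X^K X^k.
Their cross gives offspring ratios 1/2 X^K X^K : 1/2 X^K X^k. Conditioning on II-1 being unaffected, P(X^K X^k) = 1/2 / 1 = 1/2 before taking II-1's own offspring into account.
II-4 is affected, so II-4 is X^k Y.
Now use II-1's offspring. Probability of each recorded status — unaffected son III-3: 1/2 if II-1 is X^K X^k, 1 if X^K X^K; unaffected daughter III-4: 1/2 if II-1 is X^K X^k, 1 if X^K X^K; unaffected daughter III-5: 1/2 if II-1 is X^K X^k, 1 if X^K X^K.
Bayes: P(X^K X^k) = 1/2·1/8 / (1/2·1/8 + 1/2·1) = 1/9.

1/9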